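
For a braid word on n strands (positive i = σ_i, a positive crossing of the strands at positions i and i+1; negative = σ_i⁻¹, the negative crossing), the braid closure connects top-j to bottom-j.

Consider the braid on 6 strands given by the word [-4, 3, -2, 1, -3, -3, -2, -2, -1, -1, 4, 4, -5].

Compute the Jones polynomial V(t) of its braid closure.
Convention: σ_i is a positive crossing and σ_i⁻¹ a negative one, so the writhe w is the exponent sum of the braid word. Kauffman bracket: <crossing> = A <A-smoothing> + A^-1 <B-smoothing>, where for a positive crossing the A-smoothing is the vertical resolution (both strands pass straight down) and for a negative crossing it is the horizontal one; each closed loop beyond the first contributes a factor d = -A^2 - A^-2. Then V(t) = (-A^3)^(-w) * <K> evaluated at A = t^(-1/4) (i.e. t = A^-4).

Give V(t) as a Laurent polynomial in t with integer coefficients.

The presented braid s4^-1 s3 s2^-1 s1 s3^-1 s3^-1 s2^-1 s2^-1 s1^-1 s1^-1 s4 s4 s5^-1 on 6 strands reduces by inverse Markov moves (closure unchanged at each step):
  Destabilize: the word has the form β·s5^-1 where s5^-1 occurs only as the final letter (β ∈ B_5); drop it and the last strand → 5 strands.
  Deconjugate: the word is γ·β·γ⁻¹ with γ = s4^-1 (prefix) and γ⁻¹ = s4 (suffix); strip both.
  Destabilize: the word has the form β·s4 where s4 occurs only as the final letter (β ∈ B_4); drop it and the last strand → 4 strands.
Reduced to β = s3 s2^-1 s1 s3^-1 s3^-1 s2^-1 s2^-1 s1^-1 s1^-1 on 4 strands, 9 crossings.
Compute on β:
Braid: s3 s2^-1 s1 s3^-1 s3^-1 s2^-1 s2^-1 s1^-1 s1^-1 on 4 strands, 9 crossings.
Writhe w = (#positive) - (#negative) = 2 - 7 = -5.
Enumerate smoothing states for the bracket polynomial. There are 2^9 = 512 states.
Each crossing splits two ways (0=vertical, 1=horizontal). The state's weight is A^(#A-smoothings - #B-smoothings) * d^(loops - 1).
Tabulate the states by total A-exponent and number of loops L (A-exp: L × count):
  A^9: L=5 ×1
  A^7: L=4 ×9
  A^5: L=3 ×31, L=5 ×5
  A^3: L=2 ×48, L=4 ×35, L=6 ×1
  A^1: L=1 ×28, L=3 ×86, L=5 ×12
  A^-1: L=2 ×82, L=4 ×43, L=6 ×1
  A^-3: L=1 ×20, L=3 ×58, L=5 ×6
  A^-5: L=2 ×25, L=4 ×11
  A^-7: L=1 ×3, L=3 ×6
  A^-9: L=2 ×1
Each group contributes A^e * Σ count * d^(L-1):
Powers of d = -A^2 - A^-2: d^2 = A^4 + 2 + A^-4; d^3 = -A^6 - 3*A^2 - 3*A^-2 - A^-6; d^4 = A^8 + 4*A^4 + 6 + 4*A^-4 + A^-8; d^5 = -A^10 - 5*A^6 - 10*A^2 - 10*A^-2 - 5*A^-6 - A^-10.
  A^9 * (d^4) = A^17 + 4*A^13 + 6*A^9 + 4*A^5 + A
  A^7 * (9*d^3) = -9*A^13 - 27*A^9 - 27*A^5 - 9*A
  A^5 * (31*d^2 + 5*d^4) = 5*A^13 + 51*A^9 + 92*A^5 + 51*A + 5*A^-3
  A^3 * (48*d + 35*d^3 + d^5) = -A^13 - 40*A^9 - 163*A^5 - 163*A - 40*A^-3 - A^-7
  A^1 * (28 + 86*d^2 + 12*d^4) = 12*A^9 + 134*A^5 + 272*A + 134*A^-3 + 12*A^-7
  A^-1 * (82*d + 43*d^3 + d^5) = -A^9 - 48*A^5 - 221*A - 221*A^-3 - 48*A^-7 - A^-11
  A^-3 * (20 + 58*d^2 + 6*d^4) = 6*A^5 + 82*A + 172*A^-3 + 82*A^-7 + 6*A^-11
  A^-5 * (25*d + 11*d^3) = -11*A - 58*A^-3 - 58*A^-7 - 11*A^-11
  A^-7 * (3 + 6*d^2) = 6*A^-3 + 15*A^-7 + 6*A^-11
  A^-9 * (d) = -A^-7 - A^-11
Summing the groups: <K> = A^17 - A^13 + A^9 - 2*A^5 + 2*A - 2*A^-3 + A^-7 - A^-11
Normalise by the writhe: (-A^3)^(-w) = (-A^3)^(5) = -A^15, so f(A) = -A^15 * <K> = -A^32 + A^28 - A^24 + 2*A^20 - 2*A^16 + 2*A^12 - A^8 + A^4.
Substitute A = t^(-1/4), i.e. A^e → t^(-e/4): V(t) = t^-1 - t^-2 + 2*t^-3 - 2*t^-4 + 2*t^-5 - t^-6 + t^-7 - t^-8

Answer: t^-1 - t^-2 + 2*t^-3 - 2*t^-4 + 2*t^-5 - t^-6 + t^-7 - t^-8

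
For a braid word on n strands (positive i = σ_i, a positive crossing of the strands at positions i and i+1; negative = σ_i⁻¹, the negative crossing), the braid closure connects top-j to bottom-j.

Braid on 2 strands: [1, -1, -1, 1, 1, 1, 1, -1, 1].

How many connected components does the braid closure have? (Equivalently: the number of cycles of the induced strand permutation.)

Track the strand permutation on 2 strands, starting from identity.
  step 1: s1 swaps positions 1,2 -> [2 1]
  step 2: s1^-1 swaps positions 1,2 -> [1 2]
  step 3: s1^-1 swaps positions 1,2 -> [2 1]
  step 4: s1 swaps positions 1,2 -> [1 2]
  step 5: s1 swaps positions 1,2 -> [2 1]
  step 6: s1 swaps positions 1,2 -> [1 2]
  step 7: s1 swaps positions 1,2 -> [2 1]
  step 8: s1^-1 swaps positions 1,2 -> [1 2]
  step 9: s1 swaps positions 1,2 -> [2 1]
Final permutation (position -> original strand): [2 1]
Closure components = cycle count of this permutation = 1.

Answer: 1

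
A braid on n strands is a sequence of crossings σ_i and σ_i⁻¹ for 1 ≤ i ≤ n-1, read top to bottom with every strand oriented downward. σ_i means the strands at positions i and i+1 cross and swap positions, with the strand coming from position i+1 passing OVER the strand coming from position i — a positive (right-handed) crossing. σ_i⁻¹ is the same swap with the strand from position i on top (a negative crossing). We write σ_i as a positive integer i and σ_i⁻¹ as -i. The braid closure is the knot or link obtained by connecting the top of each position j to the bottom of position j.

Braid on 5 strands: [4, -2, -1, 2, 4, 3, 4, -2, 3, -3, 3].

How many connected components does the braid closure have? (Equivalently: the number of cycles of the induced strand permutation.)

2

Derivation:
Track the strand permutation on 5 strands, starting from identity.
  step 1: s4 swaps positions 4,5 -> [1 2 3 5 4]
  step 2: s2^-1 swaps positions 2,3 -> [1 3 2 5 4]
  step 3: s1^-1 swaps positions 1,2 -> [3 1 2 5 4]
  step 4: s2 swaps positions 2,3 -> [3 2 1 5 4]
  step 5: s4 swaps positions 4,5 -> [3 2 1 4 5]
  step 6: s3 swaps positions 3,4 -> [3 2 4 1 5]
  step 7: s4 swaps positions 4,5 -> [3 2 4 5 1]
  step 8: s2^-1 swaps positions 2,3 -> [3 4 2 5 1]
  step 9: s3 swaps positions 3,4 -> [3 4 5 2 1]
  step 10: s3^-1 swaps positions 3,4 -> [3 4 2 5 1]
  step 11: s3 swaps positions 3,4 -> [3 4 5 2 1]
Final permutation (position -> original strand): [3 4 5 2 1]
Closure components = cycle count of this permutation = 2.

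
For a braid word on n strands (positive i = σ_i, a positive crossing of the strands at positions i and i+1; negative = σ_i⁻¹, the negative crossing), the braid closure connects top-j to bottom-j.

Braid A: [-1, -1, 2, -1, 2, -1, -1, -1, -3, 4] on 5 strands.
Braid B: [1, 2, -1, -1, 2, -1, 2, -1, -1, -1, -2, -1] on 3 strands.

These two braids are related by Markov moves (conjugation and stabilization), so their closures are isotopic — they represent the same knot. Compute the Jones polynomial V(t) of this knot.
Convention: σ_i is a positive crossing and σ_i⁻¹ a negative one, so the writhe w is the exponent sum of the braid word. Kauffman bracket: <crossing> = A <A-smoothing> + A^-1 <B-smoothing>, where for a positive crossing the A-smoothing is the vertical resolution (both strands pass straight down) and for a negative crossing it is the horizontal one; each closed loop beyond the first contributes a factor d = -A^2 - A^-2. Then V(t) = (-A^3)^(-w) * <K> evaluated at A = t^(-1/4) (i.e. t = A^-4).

Markov-equivalent braids have isotopic closures, hence identical knot invariants. Strip the Markov moves from each word to reach a common short braid β, then compute V(t) once on β.
Braid A: s1^-1 s1^-1 s2 s1^-1 s2 s1^-1 s1^-1 s1^-1 s3^-1 s4 on 5 strands reduces by inverse Markov moves (closure unchanged at each step):
  Destabilize: the word has the form β·s4 where s4 occurs only as the final letter (β ∈ B_4); drop it and the last strand → 4 strands.
  Destabilize: the word has the form β·s3^-1 where s3^-1 occurs only as the final letter (β ∈ B_3); drop it and the last strand → 3 strands.
Reduced to β = s1^-1 s1^-1 s2 s1^-1 s2 s1^-1 s1^-1 s1^-1 on 3 strands, 8 crossings.
Braid B: s1 s2 s1^-1 s1^-1 s2 s1^-1 s2 s1^-1 s1^-1 s1^-1 s2^-1 s1^-1 on 3 strands reduces by inverse Markov moves (closure unchanged at each step):
  Deconjugate: the word is γ·β·γ⁻¹ with γ = s1 s2 (prefix) and γ⁻¹ = s2^-1 s1^-1 (suffix); strip both.
Reduced to β = s1^-1 s1^-1 s2 s1^-1 s2 s1^-1 s1^-1 s1^-1 on 3 strands, 8 crossings.
Both give the same β = s1^-1 s1^-1 s2 s1^-1 s2 s1^-1 s1^-1 s1^-1 on 3 strands, so one state sum suffices:
Braid: s1^-1 s1^-1 s2 s1^-1 s2 s1^-1 s1^-1 s1^-1 on 3 strands, 8 crossings.
Writhe w = (#positive) - (#negative) = 2 - 6 = -4.
State-sum expansion of <K>. There are 2^8 = 256 states.
Smooth each crossing (0=||, 1=⌣⌢); contribution A^(Σ sign_k(1-2s_k)) * d^(L-1).
Tabulate the states by total A-exponent and number of loops L (A-exp: L × count):
  A^8: L=7 ×1
  A^6: L=6 ×8
  A^4: L=5 ×28
  A^2: L=4 ×55, L=6 ×1
  A^0: L=3 ×65, L=5 ×5
  A^-2: L=2 ×46, L=4 ×10
  A^-4: L=1 ×17, L=3 ×11
  A^-6: L=2 ×8
  A^-8: L=3 ×1
Each group contributes A^e * Σ count * d^(L-1):
Powers of d = -A^2 - A^-2: d^2 = A^4 + 2 + A^-4; d^3 = -A^6 - 3*A^2 - 3*A^-2 - A^-6; d^4 = A^8 + 4*A^4 + 6 + 4*A^-4 + A^-8; d^5 = -A^10 - 5*A^6 - 10*A^2 - 10*A^-2 - 5*A^-6 - A^-10; d^6 = A^12 + 6*A^8 + 15*A^4 + 20 + 15*A^-4 + 6*A^-8 + A^-12.
  A^8 * (d^6) = A^20 + 6*A^16 + 15*A^12 + 20*A^8 + 15*A^4 + 6 + A^-4
  A^6 * (8*d^5) = -8*A^16 - 40*A^12 - 80*A^8 - 80*A^4 - 40 - 8*A^-4
  A^4 * (28*d^4) = 28*A^12 + 112*A^8 + 168*A^4 + 112 + 28*A^-4
  A^2 * (55*d^3 + d^5) = -A^12 - 60*A^8 - 175*A^4 - 175 - 60*A^-4 - A^-8
  A^0 * (65*d^2 + 5*d^4) = 5*A^8 + 85*A^4 + 160 + 85*A^-4 + 5*A^-8
  A^-2 * (46*d + 10*d^3) = -10*A^4 - 76 - 76*A^-4 - 10*A^-8
  A^-4 * (17 + 11*d^2) = 11 + 39*A^-4 + 11*A^-8
  A^-6 * (8*d) = -8*A^-4 - 8*A^-8
  A^-8 * (d^2) = A^-4 + 2*A^-8 + A^-12
Summing the groups: <K> = A^20 - 2*A^16 + 2*A^12 - 3*A^8 + 3*A^4 - 2 + 2*A^-4 - A^-8 + A^-12
Normalise by the writhe: (-A^3)^(-w) = (-A^3)^(4) = A^12, so f(A) = A^12 * <K> = A^32 - 2*A^28 + 2*A^24 - 3*A^20 + 3*A^16 - 2*A^12 + 2*A^8 - A^4 + 1.
Substitute A = t^(-1/4), i.e. A^e → t^(-e/4): V(t) = 1 - t^-1 + 2*t^-2 - 2*t^-3 + 3*t^-4 - 3*t^-5 + 2*t^-6 - 2*t^-7 + t^-8

Answer: 1 - t^-1 + 2*t^-2 - 2*t^-3 + 3*t^-4 - 3*t^-5 + 2*t^-6 - 2*t^-7 + t^-8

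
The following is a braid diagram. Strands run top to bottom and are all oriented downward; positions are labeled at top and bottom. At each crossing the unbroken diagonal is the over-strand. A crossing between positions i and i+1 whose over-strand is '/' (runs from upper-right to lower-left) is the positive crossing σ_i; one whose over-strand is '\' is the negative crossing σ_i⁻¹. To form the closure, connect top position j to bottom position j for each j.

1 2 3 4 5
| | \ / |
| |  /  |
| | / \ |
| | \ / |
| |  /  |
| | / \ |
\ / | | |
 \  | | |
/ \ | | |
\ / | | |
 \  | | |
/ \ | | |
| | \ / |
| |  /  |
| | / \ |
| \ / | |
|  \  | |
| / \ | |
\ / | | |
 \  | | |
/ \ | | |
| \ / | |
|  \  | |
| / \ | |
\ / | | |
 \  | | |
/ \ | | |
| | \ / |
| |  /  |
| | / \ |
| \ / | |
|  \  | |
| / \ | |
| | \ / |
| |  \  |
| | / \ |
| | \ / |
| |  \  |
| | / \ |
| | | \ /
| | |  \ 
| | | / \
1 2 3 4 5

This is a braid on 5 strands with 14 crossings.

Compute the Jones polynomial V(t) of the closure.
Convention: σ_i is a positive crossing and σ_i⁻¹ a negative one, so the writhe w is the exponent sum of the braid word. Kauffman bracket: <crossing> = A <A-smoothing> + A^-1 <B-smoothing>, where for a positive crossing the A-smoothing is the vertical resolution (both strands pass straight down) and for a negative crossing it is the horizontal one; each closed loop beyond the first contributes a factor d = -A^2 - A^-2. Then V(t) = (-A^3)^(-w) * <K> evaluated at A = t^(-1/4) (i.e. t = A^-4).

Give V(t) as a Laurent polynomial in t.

1 - t^-1 + 2*t^-2 - 2*t^-3 + 2*t^-4 - 2*t^-5 + 2*t^-6 - t^-7

Derivation:
Reading the diagram top to bottom ('/'-over between positions i,i+1 = s_i, '\'-over = s_i^-1): braid word = s3 s3 s1^-1 s1^-1 s3 s2^-1 s1^-1 s2^-1 s1^-1 s3 s2^-1 s3^-1 s3^-1 s4^-1.
The presented braid s3 s3 s1^-1 s1^-1 s3 s2^-1 s1^-1 s2^-1 s1^-1 s3 s2^-1 s3^-1 s3^-1 s4^-1 on 5 strands reduces by inverse Markov moves (closure unchanged at each step):
  Destabilize: the word has the form β·s4^-1 where s4^-1 occurs only as the final letter (β ∈ B_4); drop it and the last strand → 4 strands.
  Deconjugate: the word is γ·β·γ⁻¹ with γ = s3 s3 (prefix) and γ⁻¹ = s3^-1 s3^-1 (suffix); strip both.
Reduced to β = s1^-1 s1^-1 s3 s2^-1 s1^-1 s2^-1 s1^-1 s3 s2^-1 on 4 strands, 9 crossings.
Compute on β:
Braid: s1^-1 s1^-1 s3 s2^-1 s1^-1 s2^-1 s1^-1 s3 s2^-1 on 4 strands, 9 crossings.
Writhe w = (#positive) - (#negative) = 2 - 7 = -5.
State-sum expansion of <K>. There are 2^9 = 512 states.
Each crossing splits two ways (0=vertical, 1=horizontal). The state's weight is A^(#A-smoothings - #B-smoothings) * d^(loops - 1).
Tabulate the states by total A-exponent and number of loops L (A-exp: L × count):
  A^9: L=3 ×1
  A^7: L=2 ×4, L=4 ×5
  A^5: L=1 ×4, L=3 ×26, L=5 ×6
  A^3: L=2 ×43, L=4 ×40, L=6 ×1
  A^1: L=1 ×23, L=3 ×92, L=5 ×11
  A^-1: L=2 ×91, L=4 ×34, L=6 ×1
  A^-3: L=1 ×32, L=3 ×48, L=5 ×4
  A^-5: L=2 ×28, L=4 ×8
  A^-7: L=3 ×9
  A^-9: L=4 ×1
Each group contributes A^e * Σ count * d^(L-1):
Powers of d = -A^2 - A^-2: d^2 = A^4 + 2 + A^-4; d^3 = -A^6 - 3*A^2 - 3*A^-2 - A^-6; d^4 = A^8 + 4*A^4 + 6 + 4*A^-4 + A^-8; d^5 = -A^10 - 5*A^6 - 10*A^2 - 10*A^-2 - 5*A^-6 - A^-10.
  A^9 * (d^2) = A^13 + 2*A^9 + A^5
  A^7 * (4*d + 5*d^3) = -5*A^13 - 19*A^9 - 19*A^5 - 5*A
  A^5 * (4 + 26*d^2 + 6*d^4) = 6*A^13 + 50*A^9 + 92*A^5 + 50*A + 6*A^-3
  A^3 * (43*d + 40*d^3 + d^5) = -A^13 - 45*A^9 - 173*A^5 - 173*A - 45*A^-3 - A^-7
  A^1 * (23 + 92*d^2 + 11*d^4) = 11*A^9 + 136*A^5 + 273*A + 136*A^-3 + 11*A^-7
  A^-1 * (91*d + 34*d^3 + d^5) = -A^9 - 39*A^5 - 203*A - 203*A^-3 - 39*A^-7 - A^-11
  A^-3 * (32 + 48*d^2 + 4*d^4) = 4*A^5 + 64*A + 152*A^-3 + 64*A^-7 + 4*A^-11
  A^-5 * (28*d + 8*d^3) = -8*A - 52*A^-3 - 52*A^-7 - 8*A^-11
  A^-7 * (9*d^2) = 9*A^-3 + 18*A^-7 + 9*A^-11
  A^-9 * (d^3) = -A^-3 - 3*A^-7 - 3*A^-11 - A^-15
Summing the groups: <K> = A^13 - 2*A^9 + 2*A^5 - 2*A + 2*A^-3 - 2*A^-7 + A^-11 - A^-15
Normalise by the writhe: (-A^3)^(-w) = (-A^3)^(5) = -A^15, so f(A) = -A^15 * <K> = -A^28 + 2*A^24 - 2*A^20 + 2*A^16 - 2*A^12 + 2*A^8 - A^4 + 1.
Substitute A = t^(-1/4), i.e. A^e → t^(-e/4): V(t) = 1 - t^-1 + 2*t^-2 - 2*t^-3 + 2*t^-4 - 2*t^-5 + 2*t^-6 - t^-7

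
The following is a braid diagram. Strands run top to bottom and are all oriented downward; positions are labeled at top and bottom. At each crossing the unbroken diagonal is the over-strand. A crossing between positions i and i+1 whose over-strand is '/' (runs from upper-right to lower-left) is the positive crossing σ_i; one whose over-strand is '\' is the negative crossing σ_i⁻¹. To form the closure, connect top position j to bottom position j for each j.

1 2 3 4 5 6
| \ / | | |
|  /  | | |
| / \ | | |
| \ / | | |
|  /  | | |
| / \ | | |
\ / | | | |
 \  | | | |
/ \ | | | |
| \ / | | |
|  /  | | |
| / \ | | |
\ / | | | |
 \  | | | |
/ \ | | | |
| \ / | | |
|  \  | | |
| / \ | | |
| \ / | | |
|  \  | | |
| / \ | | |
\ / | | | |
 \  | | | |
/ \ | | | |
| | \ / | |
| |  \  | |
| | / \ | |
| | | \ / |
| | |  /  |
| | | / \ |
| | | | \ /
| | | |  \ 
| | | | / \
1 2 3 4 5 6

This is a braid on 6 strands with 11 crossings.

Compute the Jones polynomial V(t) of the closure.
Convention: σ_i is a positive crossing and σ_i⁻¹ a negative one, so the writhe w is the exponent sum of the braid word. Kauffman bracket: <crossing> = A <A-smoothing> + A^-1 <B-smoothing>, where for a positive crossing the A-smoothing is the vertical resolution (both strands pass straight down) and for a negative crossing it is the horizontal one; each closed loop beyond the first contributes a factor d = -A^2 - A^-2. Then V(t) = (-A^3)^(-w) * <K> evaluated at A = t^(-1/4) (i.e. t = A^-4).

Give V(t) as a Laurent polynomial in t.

Reading the diagram top to bottom ('/'-over between positions i,i+1 = s_i, '\'-over = s_i^-1): braid word = s2 s2 s1^-1 s2 s1^-1 s2^-1 s2^-1 s1^-1 s3^-1 s4 s5^-1.
The presented braid s2 s2 s1^-1 s2 s1^-1 s2^-1 s2^-1 s1^-1 s3^-1 s4 s5^-1 on 6 strands reduces by inverse Markov moves (closure unchanged at each step):
  Destabilize: the word has the form β·s5^-1 where s5^-1 occurs only as the final letter (β ∈ B_5); drop it and the last strand → 5 strands.
  Destabilize: the word has the form β·s4 where s4 occurs only as the final letter (β ∈ B_4); drop it and the last strand → 4 strands.
  Destabilize: the word has the form β·s3^-1 where s3^-1 occurs only as the final letter (β ∈ B_3); drop it and the last strand → 3 strands.
Reduced to β = s2 s2 s1^-1 s2 s1^-1 s2^-1 s2^-1 s1^-1 on 3 strands, 8 crossings.
Compute on β:
Braid: s2 s2 s1^-1 s2 s1^-1 s2^-1 s2^-1 s1^-1 on 3 strands, 8 crossings.
Writhe w = (#positive) - (#negative) = 3 - 5 = -2.
Computing the Kauffman bracket via state sum. There are 2^8 = 256 states.
Each crossing splits two ways (0=vertical, 1=horizontal). The state's weight is A^(#A-smoothings - #B-smoothings) * d^(loops - 1).
Tabulate the states by total A-exponent and number of loops L (A-exp: L × count):
  A^8: L=4 ×1
  A^6: L=3 ×8
  A^4: L=2 ×23, L=4 ×5
  A^2: L=1 ×22, L=3 ×33, L=5 ×1
  A^0: L=2 ×52, L=4 ×18
  A^-2: L=1 ×13, L=3 ×37, L=5 ×6
  A^-4: L=2 ×14, L=4 ×13, L=6 ×1
  A^-6: L=3 ×6, L=5 ×2
  A^-8: L=4 ×1
Each group contributes A^e * Σ count * d^(L-1):
Powers of d = -A^2 - A^-2: d^2 = A^4 + 2 + A^-4; d^3 = -A^6 - 3*A^2 - 3*A^-2 - A^-6; d^4 = A^8 + 4*A^4 + 6 + 4*A^-4 + A^-8; d^5 = -A^10 - 5*A^6 - 10*A^2 - 10*A^-2 - 5*A^-6 - A^-10.
  A^8 * (d^3) = -A^14 - 3*A^10 - 3*A^6 - A^2
  A^6 * (8*d^2) = 8*A^10 + 16*A^6 + 8*A^2
  A^4 * (23*d + 5*d^3) = -5*A^10 - 38*A^6 - 38*A^2 - 5*A^-2
  A^2 * (22 + 33*d^2 + d^4) = A^10 + 37*A^6 + 94*A^2 + 37*A^-2 + A^-6
  A^0 * (52*d + 18*d^3) = -18*A^6 - 106*A^2 - 106*A^-2 - 18*A^-6
  A^-2 * (13 + 37*d^2 + 6*d^4) = 6*A^6 + 61*A^2 + 123*A^-2 + 61*A^-6 + 6*A^-10
  A^-4 * (14*d + 13*d^3 + d^5) = -A^6 - 18*A^2 - 63*A^-2 - 63*A^-6 - 18*A^-10 - A^-14
  A^-6 * (6*d^2 + 2*d^4) = 2*A^2 + 14*A^-2 + 24*A^-6 + 14*A^-10 + 2*A^-14
  A^-8 * (d^3) = -A^-2 - 3*A^-6 - 3*A^-10 - A^-14
Summing the groups: <K> = -A^14 + A^10 - A^6 + 2*A^2 - A^-2 + 2*A^-6 - A^-10
Normalise by the writhe: (-A^3)^(-w) = (-A^3)^(2) = A^6, so f(A) = A^6 * <K> = -A^20 + A^16 - A^12 + 2*A^8 - A^4 + 2 - A^-4.
Substitute A = t^(-1/4), i.e. A^e → t^(-e/4): V(t) = -t + 2 - t^-1 + 2*t^-2 - t^-3 + t^-4 - t^-5

Answer: -t + 2 - t^-1 + 2*t^-2 - t^-3 + t^-4 - t^-5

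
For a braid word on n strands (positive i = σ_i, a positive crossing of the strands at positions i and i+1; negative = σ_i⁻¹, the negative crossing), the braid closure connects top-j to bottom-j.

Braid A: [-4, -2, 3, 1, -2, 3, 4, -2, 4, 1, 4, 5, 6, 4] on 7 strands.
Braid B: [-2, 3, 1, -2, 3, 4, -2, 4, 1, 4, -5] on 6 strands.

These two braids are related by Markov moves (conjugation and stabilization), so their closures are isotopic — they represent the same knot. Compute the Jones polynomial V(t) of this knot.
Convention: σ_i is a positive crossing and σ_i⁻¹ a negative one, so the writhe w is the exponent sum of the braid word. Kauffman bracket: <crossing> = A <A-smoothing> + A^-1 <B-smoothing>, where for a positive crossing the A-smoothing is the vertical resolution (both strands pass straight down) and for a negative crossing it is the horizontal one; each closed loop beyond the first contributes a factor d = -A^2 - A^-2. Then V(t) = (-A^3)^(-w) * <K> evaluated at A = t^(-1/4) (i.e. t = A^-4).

Markov-equivalent braids have isotopic closures, hence identical knot invariants. Strip the Markov moves from each word to reach a common short braid β, then compute V(t) once on β.
Braid A: s4^-1 s2^-1 s3 s1 s2^-1 s3 s4 s2^-1 s4 s1 s4 s5 s6 s4 on 7 strands reduces by inverse Markov moves (closure unchanged at each step):
  Deconjugate: the word is γ·β·γ⁻¹ with γ = s4^-1 (prefix) and γ⁻¹ = s4 (suffix); strip both.
  Destabilize: the word has the form β·s6 where s6 occurs only as the final letter (β ∈ B_6); drop it and the last strand → 6 strands.
  Destabilize: the word has the form β·s5 where s5 occurs only as the final letter (β ∈ B_5); drop it and the last strand → 5 strands.
Reduced to β = s2^-1 s3 s1 s2^-1 s3 s4 s2^-1 s4 s1 s4 on 5 strands, 10 crossings.
Braid B: s2^-1 s3 s1 s2^-1 s3 s4 s2^-1 s4 s1 s4 s5^-1 on 6 strands reduces by inverse Markov moves (closure unchanged at each step):
  Destabilize: the word has the form β·s5^-1 where s5^-1 occurs only as the final letter (β ∈ B_5); drop it and the last strand → 5 strands.
Reduced to β = s2^-1 s3 s1 s2^-1 s3 s4 s2^-1 s4 s1 s4 on 5 strands, 10 crossings.
Both give the same β = s2^-1 s3 s1 s2^-1 s3 s4 s2^-1 s4 s1 s4 on 5 strands, so one state sum suffices:
Braid: s2^-1 s3 s1 s2^-1 s3 s4 s2^-1 s4 s1 s4 on 5 strands, 10 crossings.
Writhe w = (#positive) - (#negative) = 7 - 3 = 4.
State-sum expansion of <K>. There are 2^10 = 1024 states.
Each crossing splits two ways (0=vertical, 1=horizontal). The state's weight is A^(#A-smoothings - #B-smoothings) * d^(loops - 1).
Tabulate the states by total A-exponent and number of loops L (A-exp: L × count):
  A^10: L=6 ×1
  A^8: L=5 ×10
  A^6: L=4 ×42, L=6 ×3
  A^4: L=3 ×95, L=5 ×24, L=7 ×1
  A^2: L=2 ×117, L=4 ×86, L=6 ×7
  A^0: L=1 ×63, L=3 ×157, L=5 ×32
  A^-2: L=2 ×120, L=4 ×87, L=6 ×3
  A^-4: L=3 ×99, L=5 ×21
  A^-6: L=4 ×43, L=6 ×2
  A^-8: L=5 ×10
  A^-10: L=6 ×1
Each group contributes A^e * Σ count * d^(L-1):
Powers of d = -A^2 - A^-2: d^2 = A^4 + 2 + A^-4; d^3 = -A^6 - 3*A^2 - 3*A^-2 - A^-6; d^4 = A^8 + 4*A^4 + 6 + 4*A^-4 + A^-8; d^5 = -A^10 - 5*A^6 - 10*A^2 - 10*A^-2 - 5*A^-6 - A^-10; d^6 = A^12 + 6*A^8 + 15*A^4 + 20 + 15*A^-4 + 6*A^-8 + A^-12.
  A^10 * (d^5) = -A^20 - 5*A^16 - 10*A^12 - 10*A^8 - 5*A^4 - 1
  A^8 * (10*d^4) = 10*A^16 + 40*A^12 + 60*A^8 + 40*A^4 + 10
  A^6 * (42*d^3 + 3*d^5) = -3*A^16 - 57*A^12 - 156*A^8 - 156*A^4 - 57 - 3*A^-4
  A^4 * (95*d^2 + 24*d^4 + d^6) = A^16 + 30*A^12 + 206*A^8 + 354*A^4 + 206 + 30*A^-4 + A^-8
  A^2 * (117*d + 86*d^3 + 7*d^5) = -7*A^12 - 121*A^8 - 445*A^4 - 445 - 121*A^-4 - 7*A^-8
  A^0 * (63 + 157*d^2 + 32*d^4) = 32*A^8 + 285*A^4 + 569 + 285*A^-4 + 32*A^-8
  A^-2 * (120*d + 87*d^3 + 3*d^5) = -3*A^8 - 102*A^4 - 411 - 411*A^-4 - 102*A^-8 - 3*A^-12
  A^-4 * (99*d^2 + 21*d^4) = 21*A^4 + 183 + 324*A^-4 + 183*A^-8 + 21*A^-12
  A^-6 * (43*d^3 + 2*d^5) = -2*A^4 - 53 - 149*A^-4 - 149*A^-8 - 53*A^-12 - 2*A^-16
  A^-8 * (10*d^4) = 10 + 40*A^-4 + 60*A^-8 + 40*A^-12 + 10*A^-16
  A^-10 * (d^5) = -1 - 5*A^-4 - 10*A^-8 - 10*A^-12 - 5*A^-16 - A^-20
Summing the groups: <K> = -A^20 + 3*A^16 - 4*A^12 + 8*A^8 - 10*A^4 + 10 - 10*A^-4 + 8*A^-8 - 5*A^-12 + 3*A^-16 - A^-20
Normalise by the writhe: (-A^3)^(-w) = (-A^3)^(-4) = A^-12, so f(A) = A^-12 * <K> = -A^8 + 3*A^4 - 4 + 8*A^-4 - 10*A^-8 + 10*A^-12 - 10*A^-16 + 8*A^-20 - 5*A^-24 + 3*A^-28 - A^-32.
Substitute A = t^(-1/4), i.e. A^e → t^(-e/4): V(t) = -t^8 + 3*t^7 - 5*t^6 + 8*t^5 - 10*t^4 + 10*t^3 - 10*t^2 + 8*t - 4 + 3*t^-1 - t^-2

Answer: -t^8 + 3*t^7 - 5*t^6 + 8*t^5 - 10*t^4 + 10*t^3 - 10*t^2 + 8*t - 4 + 3*t^-1 - t^-2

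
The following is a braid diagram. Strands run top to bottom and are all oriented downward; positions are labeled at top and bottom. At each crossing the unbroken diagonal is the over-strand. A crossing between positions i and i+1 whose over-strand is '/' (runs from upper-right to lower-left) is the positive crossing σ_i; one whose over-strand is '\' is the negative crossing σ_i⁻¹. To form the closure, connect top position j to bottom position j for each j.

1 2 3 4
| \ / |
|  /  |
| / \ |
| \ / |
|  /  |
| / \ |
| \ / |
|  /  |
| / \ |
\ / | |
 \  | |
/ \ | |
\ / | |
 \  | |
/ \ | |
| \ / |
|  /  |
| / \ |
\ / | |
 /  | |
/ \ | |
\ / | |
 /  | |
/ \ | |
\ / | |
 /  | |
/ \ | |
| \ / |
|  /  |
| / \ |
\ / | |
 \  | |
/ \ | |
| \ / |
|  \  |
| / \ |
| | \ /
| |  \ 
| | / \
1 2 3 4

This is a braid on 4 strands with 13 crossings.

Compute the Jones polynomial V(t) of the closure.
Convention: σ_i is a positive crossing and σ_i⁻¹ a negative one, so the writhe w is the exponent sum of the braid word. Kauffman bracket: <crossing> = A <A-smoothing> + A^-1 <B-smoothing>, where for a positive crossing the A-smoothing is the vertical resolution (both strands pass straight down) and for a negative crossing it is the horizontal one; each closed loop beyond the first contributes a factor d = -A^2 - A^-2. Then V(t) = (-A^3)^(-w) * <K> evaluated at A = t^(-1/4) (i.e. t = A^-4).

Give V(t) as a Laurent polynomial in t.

Reading the diagram top to bottom ('/'-over between positions i,i+1 = s_i, '\'-over = s_i^-1): braid word = s2 s2 s2 s1^-1 s1^-1 s2 s1 s1 s1 s2 s1^-1 s2^-1 s3^-1.
The presented braid s2 s2 s2 s1^-1 s1^-1 s2 s1 s1 s1 s2 s1^-1 s2^-1 s3^-1 on 4 strands reduces by inverse Markov moves (closure unchanged at each step):
  Destabilize: the word has the form β·s3^-1 where s3^-1 occurs only as the final letter (β ∈ B_3); drop it and the last strand → 3 strands.
  Deconjugate: the word is γ·β·γ⁻¹ with γ = s2 (prefix) and γ⁻¹ = s2^-1 (suffix); strip both.
Reduced to β = s2 s2 s1^-1 s1^-1 s2 s1 s1 s1 s2 s1^-1 on 3 strands, 10 crossings.
Compute on β:
Braid: s2 s2 s1^-1 s1^-1 s2 s1 s1 s1 s2 s1^-1 on 3 strands, 10 crossings.
Writhe w = (#positive) - (#negative) = 7 - 3 = 4.
Computing the Kauffman bracket via state sum. There are 2^10 = 1024 states.
Each crossing splits two ways (0=vertical, 1=horizontal). The state's weight is A^(#A-smoothings - #B-smoothings) * d^(loops - 1).
Tabulate the states by total A-exponent and number of loops L (A-exp: L × count):
  A^10: L=4 ×1
  A^8: L=3 ×7, L=5 ×3
  A^6: L=2 ×19, L=4 ×23, L=6 ×3
  A^4: L=1 ×20, L=3 ×75, L=5 ×24, L=7 ×1
  A^2: L=2 ×114, L=4 ×86, L=6 ×10
  A^0: L=1 ×51, L=3 ×155, L=5 ×45, L=7 ×1
  A^-2: L=2 ×102, L=4 ×98, L=6 ×10
  A^-4: L=3 ×89, L=5 ×30, L=7 ×1
  A^-6: L=4 ×41, L=6 ×4
  A^-8: L=5 ×10
  A^-10: L=6 ×1
Each group contributes A^e * Σ count * d^(L-1):
Powers of d = -A^2 - A^-2: d^2 = A^4 + 2 + A^-4; d^3 = -A^6 - 3*A^2 - 3*A^-2 - A^-6; d^4 = A^8 + 4*A^4 + 6 + 4*A^-4 + A^-8; d^5 = -A^10 - 5*A^6 - 10*A^2 - 10*A^-2 - 5*A^-6 - A^-10; d^6 = A^12 + 6*A^8 + 15*A^4 + 20 + 15*A^-4 + 6*A^-8 + A^-12.
  A^10 * (d^3) = -A^16 - 3*A^12 - 3*A^8 - A^4
  A^8 * (7*d^2 + 3*d^4) = 3*A^16 + 19*A^12 + 32*A^8 + 19*A^4 + 3
  A^6 * (19*d + 23*d^3 + 3*d^5) = -3*A^16 - 38*A^12 - 118*A^8 - 118*A^4 - 38 - 3*A^-4
  A^4 * (20 + 75*d^2 + 24*d^4 + d^6) = A^16 + 30*A^12 + 186*A^8 + 334*A^4 + 186 + 30*A^-4 + A^-8
  A^2 * (114*d + 86*d^3 + 10*d^5) = -10*A^12 - 136*A^8 - 472*A^4 - 472 - 136*A^-4 - 10*A^-8
  A^0 * (51 + 155*d^2 + 45*d^4 + d^6) = A^12 + 51*A^8 + 350*A^4 + 651 + 350*A^-4 + 51*A^-8 + A^-12
  A^-2 * (102*d + 98*d^3 + 10*d^5) = -10*A^8 - 148*A^4 - 496 - 496*A^-4 - 148*A^-8 - 10*A^-12
  A^-4 * (89*d^2 + 30*d^4 + d^6) = A^8 + 36*A^4 + 224 + 378*A^-4 + 224*A^-8 + 36*A^-12 + A^-16
  A^-6 * (41*d^3 + 4*d^5) = -4*A^4 - 61 - 163*A^-4 - 163*A^-8 - 61*A^-12 - 4*A^-16
  A^-8 * (10*d^4) = 10 + 40*A^-4 + 60*A^-8 + 40*A^-12 + 10*A^-16
  A^-10 * (d^5) = -1 - 5*A^-4 - 10*A^-8 - 10*A^-12 - 5*A^-16 - A^-20
Summing the groups: <K> = -A^12 + 3*A^8 - 4*A^4 + 6 - 5*A^-4 + 5*A^-8 - 4*A^-12 + 2*A^-16 - A^-20
Normalise by the writhe: (-A^3)^(-w) = (-A^3)^(-4) = A^-12, so f(A) = A^-12 * <K> = -1 + 3*A^-4 - 4*A^-8 + 6*A^-12 - 5*A^-16 + 5*A^-20 - 4*A^-24 + 2*A^-28 - A^-32.
Substitute A = t^(-1/4), i.e. A^e → t^(-e/4): V(t) = -t^8 + 2*t^7 - 4*t^6 + 5*t^5 - 5*t^4 + 6*t^3 - 4*t^2 + 3*t - 1

Answer: -t^8 + 2*t^7 - 4*t^6 + 5*t^5 - 5*t^4 + 6*t^3 - 4*t^2 + 3*t - 1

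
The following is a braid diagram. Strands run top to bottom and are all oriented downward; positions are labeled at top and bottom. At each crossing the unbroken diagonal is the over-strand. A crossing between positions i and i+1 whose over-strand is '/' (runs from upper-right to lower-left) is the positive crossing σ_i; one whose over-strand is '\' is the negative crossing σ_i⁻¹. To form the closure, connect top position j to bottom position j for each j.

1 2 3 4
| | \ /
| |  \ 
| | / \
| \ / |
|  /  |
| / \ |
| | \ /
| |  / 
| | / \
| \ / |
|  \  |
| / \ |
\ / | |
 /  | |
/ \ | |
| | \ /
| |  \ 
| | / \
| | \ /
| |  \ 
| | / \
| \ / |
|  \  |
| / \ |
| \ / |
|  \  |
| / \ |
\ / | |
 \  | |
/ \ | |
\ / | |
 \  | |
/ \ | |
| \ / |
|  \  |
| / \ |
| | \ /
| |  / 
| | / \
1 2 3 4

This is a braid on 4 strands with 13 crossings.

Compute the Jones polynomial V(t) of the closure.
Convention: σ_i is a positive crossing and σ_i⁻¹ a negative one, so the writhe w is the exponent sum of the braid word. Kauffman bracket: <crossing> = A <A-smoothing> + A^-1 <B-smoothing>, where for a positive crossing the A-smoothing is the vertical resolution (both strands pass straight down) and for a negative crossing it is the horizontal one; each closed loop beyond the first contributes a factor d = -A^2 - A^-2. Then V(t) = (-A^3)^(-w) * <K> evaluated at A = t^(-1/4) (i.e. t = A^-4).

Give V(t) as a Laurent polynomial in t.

Reading the diagram top to bottom ('/'-over between positions i,i+1 = s_i, '\'-over = s_i^-1): braid word = s3^-1 s2 s3 s2^-1 s1 s3^-1 s3^-1 s2^-1 s2^-1 s1^-1 s1^-1 s2^-1 s3.
The presented braid s3^-1 s2 s3 s2^-1 s1 s3^-1 s3^-1 s2^-1 s2^-1 s1^-1 s1^-1 s2^-1 s3 on 4 strands reduces by inverse Markov moves (closure unchanged at each step):
  Deconjugate: the word is γ·β·γ⁻¹ with γ = s3^-1 s2 (prefix) and γ⁻¹ = s2^-1 s3 (suffix); strip both.
Reduced to β = s3 s2^-1 s1 s3^-1 s3^-1 s2^-1 s2^-1 s1^-1 s1^-1 on 4 strands, 9 crossings.
Compute on β:
Braid: s3 s2^-1 s1 s3^-1 s3^-1 s2^-1 s2^-1 s1^-1 s1^-1 on 4 strands, 9 crossings.
Writhe w = (#positive) - (#negative) = 2 - 7 = -5.
Computing the Kauffman bracket via state sum. There are 2^9 = 512 states.
Each crossing splits two ways (0=vertical, 1=horizontal). The state's weight is A^(#A-smoothings - #B-smoothings) * d^(loops - 1).
Tabulate the states by total A-exponent and number of loops L (A-exp: L × count):
  A^9: L=5 ×1
  A^7: L=4 ×9
  A^5: L=3 ×31, L=5 ×5
  A^3: L=2 ×48, L=4 ×35, L=6 ×1
  A^1: L=1 ×28, L=3 ×86, L=5 ×12
  A^-1: L=2 ×82, L=4 ×43, L=6 ×1
  A^-3: L=1 ×20, L=3 ×58, L=5 ×6
  A^-5: L=2 ×25, L=4 ×11
  A^-7: L=1 ×3, L=3 ×6
  A^-9: L=2 ×1
Each group contributes A^e * Σ count * d^(L-1):
Powers of d = -A^2 - A^-2: d^2 = A^4 + 2 + A^-4; d^3 = -A^6 - 3*A^2 - 3*A^-2 - A^-6; d^4 = A^8 + 4*A^4 + 6 + 4*A^-4 + A^-8; d^5 = -A^10 - 5*A^6 - 10*A^2 - 10*A^-2 - 5*A^-6 - A^-10.
  A^9 * (d^4) = A^17 + 4*A^13 + 6*A^9 + 4*A^5 + A
  A^7 * (9*d^3) = -9*A^13 - 27*A^9 - 27*A^5 - 9*A
  A^5 * (31*d^2 + 5*d^4) = 5*A^13 + 51*A^9 + 92*A^5 + 51*A + 5*A^-3
  A^3 * (48*d + 35*d^3 + d^5) = -A^13 - 40*A^9 - 163*A^5 - 163*A - 40*A^-3 - A^-7
  A^1 * (28 + 86*d^2 + 12*d^4) = 12*A^9 + 134*A^5 + 272*A + 134*A^-3 + 12*A^-7
  A^-1 * (82*d + 43*d^3 + d^5) = -A^9 - 48*A^5 - 221*A - 221*A^-3 - 48*A^-7 - A^-11
  A^-3 * (20 + 58*d^2 + 6*d^4) = 6*A^5 + 82*A + 172*A^-3 + 82*A^-7 + 6*A^-11
  A^-5 * (25*d + 11*d^3) = -11*A - 58*A^-3 - 58*A^-7 - 11*A^-11
  A^-7 * (3 + 6*d^2) = 6*A^-3 + 15*A^-7 + 6*A^-11
  A^-9 * (d) = -A^-7 - A^-11
Summing the groups: <K> = A^17 - A^13 + A^9 - 2*A^5 + 2*A - 2*A^-3 + A^-7 - A^-11
Normalise by the writhe: (-A^3)^(-w) = (-A^3)^(5) = -A^15, so f(A) = -A^15 * <K> = -A^32 + A^28 - A^24 + 2*A^20 - 2*A^16 + 2*A^12 - A^8 + A^4.
Substitute A = t^(-1/4), i.e. A^e → t^(-e/4): V(t) = t^-1 - t^-2 + 2*t^-3 - 2*t^-4 + 2*t^-5 - t^-6 + t^-7 - t^-8

Answer: t^-1 - t^-2 + 2*t^-3 - 2*t^-4 + 2*t^-5 - t^-6 + t^-7 - t^-8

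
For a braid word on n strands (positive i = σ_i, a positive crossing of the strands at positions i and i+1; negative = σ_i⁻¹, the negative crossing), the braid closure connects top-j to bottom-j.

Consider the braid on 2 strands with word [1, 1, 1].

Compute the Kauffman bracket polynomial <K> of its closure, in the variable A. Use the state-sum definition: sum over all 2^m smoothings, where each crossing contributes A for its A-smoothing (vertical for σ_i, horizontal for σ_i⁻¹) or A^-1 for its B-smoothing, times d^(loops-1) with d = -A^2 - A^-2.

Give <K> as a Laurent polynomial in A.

-A^5 - A^-3 + A^-7

Derivation:
Braid: s1 s1 s1 on 2 strands, 3 crossings.
Writhe w = (#positive) - (#negative) = 3 - 0 = 3.
Computing the Kauffman bracket via state sum. There are 2^3 = 8 states.
Smooth each crossing (0=||, 1=⌣⌢); contribution A^(Σ sign_k(1-2s_k)) * d^(L-1).
  state 000: A-exp=+3, loops=2, term = A^3 * d^1
  state 001: A-exp=+1, loops=1, term = A^1 * d^0
  state 010: A-exp=+1, loops=1, term = A^1 * d^0
  state 011: A-exp=-1, loops=2, term = A^-1 * d^1
  state 100: A-exp=+1, loops=1, term = A^1 * d^0
  state 101: A-exp=-1, loops=2, term = A^-1 * d^1
  state 110: A-exp=-1, loops=2, term = A^-1 * d^1
  state 111: A-exp=-3, loops=3, term = A^-3 * d^2
Collect the terms by A-exponent (count of states per loop number):
Powers of d = -A^2 - A^-2: d^2 = A^4 + 2 + A^-4.
  A^3 * (d) = -A^5 - A
  A^1 * (3) = 3*A
  A^-1 * (3*d) = -3*A - 3*A^-3
  A^-3 * (d^2) = A + 2*A^-3 + A^-7
Summing the groups: <K> = -A^5 - A^-3 + A^-7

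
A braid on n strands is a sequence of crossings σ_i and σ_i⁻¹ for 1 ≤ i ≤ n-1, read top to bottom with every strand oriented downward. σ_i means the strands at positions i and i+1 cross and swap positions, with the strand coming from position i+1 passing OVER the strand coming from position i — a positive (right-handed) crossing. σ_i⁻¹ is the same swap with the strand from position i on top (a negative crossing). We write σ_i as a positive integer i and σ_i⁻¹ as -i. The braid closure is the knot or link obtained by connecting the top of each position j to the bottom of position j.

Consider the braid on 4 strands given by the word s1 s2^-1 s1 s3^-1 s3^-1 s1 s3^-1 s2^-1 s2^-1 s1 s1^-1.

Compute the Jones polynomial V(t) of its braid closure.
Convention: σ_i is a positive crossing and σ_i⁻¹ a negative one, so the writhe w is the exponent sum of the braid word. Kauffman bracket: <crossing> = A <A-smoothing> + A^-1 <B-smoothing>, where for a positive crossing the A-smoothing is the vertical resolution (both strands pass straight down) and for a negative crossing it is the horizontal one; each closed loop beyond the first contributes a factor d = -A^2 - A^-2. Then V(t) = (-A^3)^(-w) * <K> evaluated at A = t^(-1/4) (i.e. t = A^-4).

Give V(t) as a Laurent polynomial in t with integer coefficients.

The presented braid s1 s2^-1 s1 s3^-1 s3^-1 s1 s3^-1 s2^-1 s2^-1 s1 s1^-1 on 4 strands reduces by inverse Markov moves (closure unchanged at each step):
  Deconjugate: the word is γ·β·γ⁻¹ with γ = s1 (prefix) and γ⁻¹ = s1^-1 (suffix); strip both.
Reduced to β = s2^-1 s1 s3^-1 s3^-1 s1 s3^-1 s2^-1 s2^-1 s1 on 4 strands, 9 crossings.
Compute on β:
Braid: s2^-1 s1 s3^-1 s3^-1 s1 s3^-1 s2^-1 s2^-1 s1 on 4 strands, 9 crossings.
Writhe w = (#positive) - (#negative) = 3 - 6 = -3.
Computing the Kauffman bracket via state sum. There are 2^9 = 512 states.
Smooth each crossing (0=||, 1=⌣⌢); contribution A^(Σ sign_k(1-2s_k)) * d^(L-1).
Tabulate the states by total A-exponent and number of loops L (A-exp: L × count):
  A^9: L=6 ×1
  A^7: L=5 ×9
  A^5: L=4 ×35, L=6 ×1
  A^3: L=3 ×73, L=5 ×11
  A^1: L=2 ×81, L=4 ×44, L=6 ×1
  A^-1: L=1 ×39, L=3 ×77, L=5 ×10
  A^-3: L=2 ×55, L=4 ×28, L=6 ×1
  A^-5: L=3 ×32, L=5 ×4
  A^-7: L=4 ×9
  A^-9: L=5 ×1
Each group contributes A^e * Σ count * d^(L-1):
Powers of d = -A^2 - A^-2: d^2 = A^4 + 2 + A^-4; d^3 = -A^6 - 3*A^2 - 3*A^-2 - A^-6; d^4 = A^8 + 4*A^4 + 6 + 4*A^-4 + A^-8; d^5 = -A^10 - 5*A^6 - 10*A^2 - 10*A^-2 - 5*A^-6 - A^-10.
  A^9 * (d^5) = -A^19 - 5*A^15 - 10*A^11 - 10*A^7 - 5*A^3 - A^-1
  A^7 * (9*d^4) = 9*A^15 + 36*A^11 + 54*A^7 + 36*A^3 + 9*A^-1
  A^5 * (35*d^3 + d^5) = -A^15 - 40*A^11 - 115*A^7 - 115*A^3 - 40*A^-1 - A^-5
  A^3 * (73*d^2 + 11*d^4) = 11*A^11 + 117*A^7 + 212*A^3 + 117*A^-1 + 11*A^-5
  A^1 * (81*d + 44*d^3 + d^5) = -A^11 - 49*A^7 - 223*A^3 - 223*A^-1 - 49*A^-5 - A^-9
  A^-1 * (39 + 77*d^2 + 10*d^4) = 10*A^7 + 117*A^3 + 253*A^-1 + 117*A^-5 + 10*A^-9
  A^-3 * (55*d + 28*d^3 + d^5) = -A^7 - 33*A^3 - 149*A^-1 - 149*A^-5 - 33*A^-9 - A^-13
  A^-5 * (32*d^2 + 4*d^4) = 4*A^3 + 48*A^-1 + 88*A^-5 + 48*A^-9 + 4*A^-13
  A^-7 * (9*d^3) = -9*A^-1 - 27*A^-5 - 27*A^-9 - 9*A^-13
  A^-9 * (d^4) = A^-1 + 4*A^-5 + 6*A^-9 + 4*A^-13 + A^-17
Summing the groups: <K> = -A^19 + 3*A^15 - 4*A^11 + 6*A^7 - 7*A^3 + 6*A^-1 - 6*A^-5 + 3*A^-9 - 2*A^-13 + A^-17
Normalise by the writhe: (-A^3)^(-w) = (-A^3)^(3) = -A^9, so f(A) = -A^9 * <K> = A^28 - 3*A^24 + 4*A^20 - 6*A^16 + 7*A^12 - 6*A^8 + 6*A^4 - 3 + 2*A^-4 - A^-8.
Substitute A = t^(-1/4), i.e. A^e → t^(-e/4): V(t) = -t^2 + 2*t - 3 + 6*t^-1 - 6*t^-2 + 7*t^-3 - 6*t^-4 + 4*t^-5 - 3*t^-6 + t^-7

Answer: -t^2 + 2*t - 3 + 6*t^-1 - 6*t^-2 + 7*t^-3 - 6*t^-4 + 4*t^-5 - 3*t^-6 + t^-7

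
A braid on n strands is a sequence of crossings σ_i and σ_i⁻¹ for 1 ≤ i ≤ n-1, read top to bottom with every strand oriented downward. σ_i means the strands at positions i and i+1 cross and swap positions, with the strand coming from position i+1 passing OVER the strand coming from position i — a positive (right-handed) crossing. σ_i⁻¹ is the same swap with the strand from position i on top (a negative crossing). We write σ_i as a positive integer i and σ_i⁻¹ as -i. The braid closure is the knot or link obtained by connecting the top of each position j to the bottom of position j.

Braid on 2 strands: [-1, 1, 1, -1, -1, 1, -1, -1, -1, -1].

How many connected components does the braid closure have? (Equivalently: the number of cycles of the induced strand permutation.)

2

Derivation:
Track the strand permutation on 2 strands, starting from identity.
  step 1: s1^-1 swaps positions 1,2 -> [2 1]
  step 2: s1 swaps positions 1,2 -> [1 2]
  step 3: s1 swaps positions 1,2 -> [2 1]
  step 4: s1^-1 swaps positions 1,2 -> [1 2]
  step 5: s1^-1 swaps positions 1,2 -> [2 1]
  step 6: s1 swaps positions 1,2 -> [1 2]
  step 7: s1^-1 swaps positions 1,2 -> [2 1]
  step 8: s1^-1 swaps positions 1,2 -> [1 2]
  step 9: s1^-1 swaps positions 1,2 -> [2 1]
  step 10: s1^-1 swaps positions 1,2 -> [1 2]
Final permutation (position -> original strand): [1 2]
Closure components = cycle count of this permutation = 2.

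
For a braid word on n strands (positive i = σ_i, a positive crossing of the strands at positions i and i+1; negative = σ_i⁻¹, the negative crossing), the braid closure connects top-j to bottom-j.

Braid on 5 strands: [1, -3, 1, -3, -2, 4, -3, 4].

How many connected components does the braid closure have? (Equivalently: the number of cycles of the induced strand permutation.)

3

Derivation:
Track the strand permutation on 5 strands, starting from identity.
  step 1: s1 swaps positions 1,2 -> [2 1 3 4 5]
  step 2: s3^-1 swaps positions 3,4 -> [2 1 4 3 5]
  step 3: s1 swaps positions 1,2 -> [1 2 4 3 5]
  step 4: s3^-1 swaps positions 3,4 -> [1 2 3 4 5]
  step 5: s2^-1 swaps positions 2,3 -> [1 3 2 4 5]
  step 6: s4 swaps positions 4,5 -> [1 3 2 5 4]
  step 7: s3^-1 swaps positions 3,4 -> [1 3 5 2 4]
  step 8: s4 swaps positions 4,5 -> [1 3 5 4 2]
Final permutation (position -> original strand): [1 3 5 4 2]
Closure components = cycle count of this permutation = 3.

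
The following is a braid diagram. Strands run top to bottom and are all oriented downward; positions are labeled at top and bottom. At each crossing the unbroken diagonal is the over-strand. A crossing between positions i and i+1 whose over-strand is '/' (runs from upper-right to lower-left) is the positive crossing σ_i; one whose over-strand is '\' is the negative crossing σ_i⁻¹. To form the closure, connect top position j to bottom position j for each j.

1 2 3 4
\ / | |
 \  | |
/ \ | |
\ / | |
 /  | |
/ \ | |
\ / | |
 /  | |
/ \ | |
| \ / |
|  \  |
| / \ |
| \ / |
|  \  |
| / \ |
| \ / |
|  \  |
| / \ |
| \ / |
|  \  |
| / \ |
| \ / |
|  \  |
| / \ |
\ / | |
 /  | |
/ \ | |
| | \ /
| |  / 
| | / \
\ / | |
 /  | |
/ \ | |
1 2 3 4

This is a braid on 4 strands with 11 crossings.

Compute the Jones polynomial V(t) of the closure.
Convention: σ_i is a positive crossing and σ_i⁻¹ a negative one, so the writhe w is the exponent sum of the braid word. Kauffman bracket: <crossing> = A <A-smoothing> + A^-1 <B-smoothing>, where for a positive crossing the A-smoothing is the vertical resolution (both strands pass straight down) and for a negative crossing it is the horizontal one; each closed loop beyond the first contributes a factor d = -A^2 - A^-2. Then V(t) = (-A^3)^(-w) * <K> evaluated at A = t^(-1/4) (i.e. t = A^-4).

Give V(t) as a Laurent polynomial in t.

-t^2 + t - 1 + 3*t^-1 - 2*t^-2 + 3*t^-3 - 2*t^-4 + t^-5 - t^-6

Derivation:
Reading the diagram top to bottom ('/'-over between positions i,i+1 = s_i, '\'-over = s_i^-1): braid word = s1^-1 s1 s1 s2^-1 s2^-1 s2^-1 s2^-1 s2^-1 s1 s3 s1.
The presented braid s1^-1 s1 s1 s2^-1 s2^-1 s2^-1 s2^-1 s2^-1 s1 s3 s1 on 4 strands reduces by inverse Markov moves (closure unchanged at each step):
  Deconjugate: the word is γ·β·γ⁻¹ with γ = s1^-1 (prefix) and γ⁻¹ = s1 (suffix); strip both.
  Destabilize: the word has the form β·s3 where s3 occurs only as the final letter (β ∈ B_3); drop it and the last strand → 3 strands.
Reduced to β = s1 s1 s2^-1 s2^-1 s2^-1 s2^-1 s2^-1 s1 on 3 strands, 8 crossings.
Compute on β:
Braid: s1 s1 s2^-1 s2^-1 s2^-1 s2^-1 s2^-1 s1 on 3 strands, 8 crossings.
Writhe w = (#positive) - (#negative) = 3 - 5 = -2.
State-sum expansion of <K>. There are 2^8 = 256 states.
Smooth each crossing (0=||, 1=⌣⌢); contribution A^(Σ sign_k(1-2s_k)) * d^(L-1).
Tabulate the states by total A-exponent and number of loops L (A-exp: L × count):
  A^8: L=6 ×1
  A^6: L=5 ×8
  A^4: L=4 ×25, L=6 ×3
  A^2: L=3 ×40, L=5 ×15, L=7 ×1
  A^0: L=2 ×35, L=4 ×30, L=6 ×5
  A^-2: L=1 ×15, L=3 ×31, L=5 ×10
  A^-4: L=2 ×18, L=4 ×10
  A^-6: L=3 ×8
  A^-8: L=4 ×1
Each group contributes A^e * Σ count * d^(L-1):
Powers of d = -A^2 - A^-2: d^2 = A^4 + 2 + A^-4; d^3 = -A^6 - 3*A^2 - 3*A^-2 - A^-6; d^4 = A^8 + 4*A^4 + 6 + 4*A^-4 + A^-8; d^5 = -A^10 - 5*A^6 - 10*A^2 - 10*A^-2 - 5*A^-6 - A^-10; d^6 = A^12 + 6*A^8 + 15*A^4 + 20 + 15*A^-4 + 6*A^-8 + A^-12.
  A^8 * (d^5) = -A^18 - 5*A^14 - 10*A^10 - 10*A^6 - 5*A^2 - A^-2
  A^6 * (8*d^4) = 8*A^14 + 32*A^10 + 48*A^6 + 32*A^2 + 8*A^-2
  A^4 * (25*d^3 + 3*d^5) = -3*A^14 - 40*A^10 - 105*A^6 - 105*A^2 - 40*A^-2 - 3*A^-6
  A^2 * (40*d^2 + 15*d^4 + d^6) = A^14 + 21*A^10 + 115*A^6 + 190*A^2 + 115*A^-2 + 21*A^-6 + A^-10
  A^0 * (35*d + 30*d^3 + 5*d^5) = -5*A^10 - 55*A^6 - 175*A^2 - 175*A^-2 - 55*A^-6 - 5*A^-10
  A^-2 * (15 + 31*d^2 + 10*d^4) = 10*A^6 + 71*A^2 + 137*A^-2 + 71*A^-6 + 10*A^-10
  A^-4 * (18*d + 10*d^3) = -10*A^2 - 48*A^-2 - 48*A^-6 - 10*A^-10
  A^-6 * (8*d^2) = 8*A^-2 + 16*A^-6 + 8*A^-10
  A^-8 * (d^3) = -A^-2 - 3*A^-6 - 3*A^-10 - A^-14
Summing the groups: <K> = -A^18 + A^14 - 2*A^10 + 3*A^6 - 2*A^2 + 3*A^-2 - A^-6 + A^-10 - A^-14
Normalise by the writhe: (-A^3)^(-w) = (-A^3)^(2) = A^6, so f(A) = A^6 * <K> = -A^24 + A^20 - 2*A^16 + 3*A^12 - 2*A^8 + 3*A^4 - 1 + A^-4 - A^-8.
Substitute A = t^(-1/4), i.e. A^e → t^(-e/4): V(t) = -t^2 + t - 1 + 3*t^-1 - 2*t^-2 + 3*t^-3 - 2*t^-4 + t^-5 - t^-6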